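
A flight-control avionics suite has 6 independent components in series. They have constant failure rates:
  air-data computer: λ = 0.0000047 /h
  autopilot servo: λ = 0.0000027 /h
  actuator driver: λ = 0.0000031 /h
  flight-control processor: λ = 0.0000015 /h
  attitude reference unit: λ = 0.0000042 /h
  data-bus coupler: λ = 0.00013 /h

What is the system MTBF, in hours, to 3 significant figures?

Series of exponential components: λ_sys = Σ λ_i
λ_sys = 0.0000047 + 0.0000027 + 0.0000031 + 0.0000015 + 0.0000042 + 0.00013 = 1.4620e-04 /h
MTBF = 1 / λ_sys = 6840 h

6840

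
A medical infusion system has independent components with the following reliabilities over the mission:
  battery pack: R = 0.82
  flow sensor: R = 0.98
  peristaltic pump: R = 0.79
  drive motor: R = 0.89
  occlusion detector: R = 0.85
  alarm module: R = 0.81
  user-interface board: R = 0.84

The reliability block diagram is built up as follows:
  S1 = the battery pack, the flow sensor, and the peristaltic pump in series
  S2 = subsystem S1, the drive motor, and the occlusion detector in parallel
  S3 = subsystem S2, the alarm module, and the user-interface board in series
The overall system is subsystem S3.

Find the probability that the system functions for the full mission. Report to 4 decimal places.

Series (battery pack, flow sensor, and peristaltic pump): 0.820000 × 0.980000 × 0.790000 = 0.634844
Parallel ([0.634844], drive motor, and occlusion detector): 1 − (1 − 0.634844)(1 − 0.890000)(1 − 0.850000) = 0.993975
Series ([0.993975], alarm module, and user-interface board): 0.993975 × 0.810000 × 0.840000 = 0.6763

0.6763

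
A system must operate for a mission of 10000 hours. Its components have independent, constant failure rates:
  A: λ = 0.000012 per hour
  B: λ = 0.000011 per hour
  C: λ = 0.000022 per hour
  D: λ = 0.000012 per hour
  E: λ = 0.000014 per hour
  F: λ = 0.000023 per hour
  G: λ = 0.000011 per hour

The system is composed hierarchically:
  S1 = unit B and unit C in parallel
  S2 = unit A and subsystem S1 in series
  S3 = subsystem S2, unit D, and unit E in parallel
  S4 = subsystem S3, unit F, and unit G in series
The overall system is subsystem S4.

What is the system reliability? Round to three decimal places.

0.710

R(A) = exp(−0.000012 × 10000) = 0.88692
R(B) = exp(−0.000011 × 10000) = 0.89583
R(C) = exp(−0.000022 × 10000) = 0.80252
R(D) = exp(−0.000012 × 10000) = 0.88692
R(E) = exp(−0.000014 × 10000) = 0.86936
R(F) = exp(−0.000023 × 10000) = 0.79453
R(G) = exp(−0.000011 × 10000) = 0.89583
Parallel (B and C): 1 − (1 − 0.89583)(1 − 0.80252) = 0.97943
Series (A and [0.97943]): 0.88692 × 0.97943 = 0.86868
Parallel ([0.86868], D, and E): 1 − (1 − 0.86868)(1 − 0.88692)(1 − 0.86936) = 0.99806
Series ([0.99806], F, and G): 0.99806 × 0.79453 × 0.89583 = 0.710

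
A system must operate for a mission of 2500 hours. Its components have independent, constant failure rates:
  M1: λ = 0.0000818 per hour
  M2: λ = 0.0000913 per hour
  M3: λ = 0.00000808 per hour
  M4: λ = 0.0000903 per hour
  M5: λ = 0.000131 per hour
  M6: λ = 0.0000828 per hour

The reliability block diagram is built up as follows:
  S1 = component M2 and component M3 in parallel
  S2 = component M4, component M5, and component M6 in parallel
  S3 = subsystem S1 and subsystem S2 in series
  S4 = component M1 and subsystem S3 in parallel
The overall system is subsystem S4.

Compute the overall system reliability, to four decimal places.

0.9973

R(M1) = exp(−0.0000818 × 2500) = 0.815055
R(M2) = exp(−0.0000913 × 2500) = 0.795925
R(M3) = exp(−0.00000808 × 2500) = 0.980003
R(M4) = exp(−0.0000903 × 2500) = 0.797918
R(M5) = exp(−0.000131 × 2500) = 0.720723
R(M6) = exp(−0.0000828 × 2500) = 0.813020
Parallel (M2 and M3): 1 − (1 − 0.795925)(1 − 0.980003) = 0.995919
Parallel (M4, M5, and M6): 1 − (1 − 0.797918)(1 − 0.720723)(1 − 0.813020) = 0.989447
Series ([0.995919] and [0.989447]): 0.995919 × 0.989447 = 0.985409
Parallel (M1 and [0.985409]): 1 − (1 − 0.815055)(1 − 0.985409) = 0.9973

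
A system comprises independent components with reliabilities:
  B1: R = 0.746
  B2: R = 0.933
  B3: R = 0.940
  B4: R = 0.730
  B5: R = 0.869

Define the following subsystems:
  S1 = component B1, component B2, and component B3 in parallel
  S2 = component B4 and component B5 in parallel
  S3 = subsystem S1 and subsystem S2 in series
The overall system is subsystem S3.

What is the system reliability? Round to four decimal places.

Parallel (B1, B2, and B3): 1 − (1 − 0.746000)(1 − 0.933000)(1 − 0.940000) = 0.998979
Parallel (B4 and B5): 1 − (1 − 0.730000)(1 − 0.869000) = 0.964630
Series ([0.998979] and [0.964630]): 0.998979 × 0.964630 = 0.9636

0.9636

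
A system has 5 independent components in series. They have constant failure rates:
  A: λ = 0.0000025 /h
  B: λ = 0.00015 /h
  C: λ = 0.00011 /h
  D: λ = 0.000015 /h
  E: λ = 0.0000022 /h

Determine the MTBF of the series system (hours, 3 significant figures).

Series of exponential components: λ_sys = Σ λ_i
λ_sys = 0.0000025 + 0.00015 + 0.00011 + 0.000015 + 0.0000022 = 2.7970e-04 /h
MTBF = 1 / λ_sys = 3580 h

3580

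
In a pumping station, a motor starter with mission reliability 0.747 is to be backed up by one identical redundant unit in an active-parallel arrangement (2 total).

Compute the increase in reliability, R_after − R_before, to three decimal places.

0.189

R_before = 0.747
R_after = 1 − (1 − 0.747)^2 = 0.936
ΔR = 0.936 − 0.747 = 0.189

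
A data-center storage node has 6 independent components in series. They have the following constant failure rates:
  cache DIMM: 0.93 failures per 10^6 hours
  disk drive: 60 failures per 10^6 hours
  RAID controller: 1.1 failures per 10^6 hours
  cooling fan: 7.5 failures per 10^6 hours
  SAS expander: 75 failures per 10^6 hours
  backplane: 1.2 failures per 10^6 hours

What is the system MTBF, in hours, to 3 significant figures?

Series of exponential components: λ_sys = Σ λ_i
λ_sys = 0.00000093 + 0.000060 + 0.0000011 + 0.0000075 + 0.000075 + 0.0000012 = 1.4573e-04 /h
MTBF = 1 / λ_sys = 6860 h

6860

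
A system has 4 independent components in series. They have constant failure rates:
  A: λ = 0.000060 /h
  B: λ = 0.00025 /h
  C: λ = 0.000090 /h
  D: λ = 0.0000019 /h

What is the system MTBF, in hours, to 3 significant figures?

2490

Series of exponential components: λ_sys = Σ λ_i
λ_sys = 0.000060 + 0.00025 + 0.000090 + 0.0000019 = 4.0190e-04 /h
MTBF = 1 / λ_sys = 2490 h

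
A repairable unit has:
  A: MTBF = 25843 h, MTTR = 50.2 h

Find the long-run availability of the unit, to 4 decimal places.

0.9981

A(A) = MTBF/(MTBF+MTTR) = 25843/(25843+50.2) = 0.9981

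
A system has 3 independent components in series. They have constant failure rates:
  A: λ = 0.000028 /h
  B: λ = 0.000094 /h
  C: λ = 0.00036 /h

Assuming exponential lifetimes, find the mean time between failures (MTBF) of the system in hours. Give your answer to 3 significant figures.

2070

Series of exponential components: λ_sys = Σ λ_i
λ_sys = 0.000028 + 0.000094 + 0.00036 = 4.8200e-04 /h
MTBF = 1 / λ_sys = 2070 h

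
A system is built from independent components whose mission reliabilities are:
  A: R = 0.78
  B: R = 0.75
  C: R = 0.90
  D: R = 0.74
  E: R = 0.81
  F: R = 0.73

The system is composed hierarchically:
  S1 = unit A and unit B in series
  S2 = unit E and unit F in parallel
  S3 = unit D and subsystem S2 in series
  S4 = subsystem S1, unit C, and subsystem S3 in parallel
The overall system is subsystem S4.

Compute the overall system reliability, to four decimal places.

0.9876

Series (A and B): 0.780000 × 0.750000 = 0.585000
Parallel (E and F): 1 − (1 − 0.810000)(1 − 0.730000) = 0.948700
Series (D and [0.948700]): 0.740000 × 0.948700 = 0.702038
Parallel ([0.585000], C, and [0.702038]): 1 − (1 − 0.585000)(1 − 0.900000)(1 − 0.702038) = 0.9876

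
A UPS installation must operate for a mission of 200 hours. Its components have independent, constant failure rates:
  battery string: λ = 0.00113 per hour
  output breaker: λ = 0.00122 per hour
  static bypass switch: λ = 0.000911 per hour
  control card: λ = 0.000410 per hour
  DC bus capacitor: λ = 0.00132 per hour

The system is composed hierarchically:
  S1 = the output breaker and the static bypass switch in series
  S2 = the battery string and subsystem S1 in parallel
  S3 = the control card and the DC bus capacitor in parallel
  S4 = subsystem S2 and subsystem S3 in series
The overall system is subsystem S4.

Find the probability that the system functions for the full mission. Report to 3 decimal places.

R(battery string) = exp(−0.00113 × 200) = 0.79772
R(output breaker) = exp(−0.00122 × 200) = 0.78349
R(static bypass switch) = exp(−0.000911 × 200) = 0.83343
R(control card) = exp(−0.000410 × 200) = 0.92127
R(DC bus capacitor) = exp(−0.00132 × 200) = 0.76797
Series (output breaker and static bypass switch): 0.78349 × 0.83343 = 0.65298
Parallel (battery string and [0.65298]): 1 − (1 − 0.79772)(1 − 0.65298) = 0.92980
Parallel (control card and DC bus capacitor): 1 − (1 − 0.92127)(1 − 0.76797) = 0.98173
Series ([0.92980] and [0.98173]): 0.92980 × 0.98173 = 0.913

0.913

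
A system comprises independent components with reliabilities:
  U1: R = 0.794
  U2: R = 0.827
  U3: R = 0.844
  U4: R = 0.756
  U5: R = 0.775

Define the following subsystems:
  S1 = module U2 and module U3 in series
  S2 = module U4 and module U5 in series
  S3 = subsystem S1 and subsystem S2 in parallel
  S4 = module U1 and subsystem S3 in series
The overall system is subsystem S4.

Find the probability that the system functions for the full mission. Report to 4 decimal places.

0.6947

Series (U2 and U3): 0.827000 × 0.844000 = 0.697988
Series (U4 and U5): 0.756000 × 0.775000 = 0.585900
Parallel ([0.697988] and [0.585900]): 1 − (1 − 0.697988)(1 − 0.585900) = 0.874937
Series (U1 and [0.874937]): 0.794000 × 0.874937 = 0.6947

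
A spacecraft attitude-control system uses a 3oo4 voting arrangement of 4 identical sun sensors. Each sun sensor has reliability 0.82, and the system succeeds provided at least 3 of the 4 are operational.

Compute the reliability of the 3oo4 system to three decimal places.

R = Σ_{i=3}^{4} C(4,i) p^i (1−p)^{4−i} with p = 0.82
C(4,3)·0.82^3·0.18^1 = 0.39698
C(4,4)·0.82^4·0.18^0 = 0.45212
Sum = 0.849

0.849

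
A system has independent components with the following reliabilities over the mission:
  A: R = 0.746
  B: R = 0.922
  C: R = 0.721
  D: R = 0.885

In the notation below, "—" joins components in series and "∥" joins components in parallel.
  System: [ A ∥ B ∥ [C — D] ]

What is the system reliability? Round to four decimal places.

Series (C and D): 0.721000 × 0.885000 = 0.638085
Parallel (A, B, and [0.638085]): 1 − (1 − 0.746000)(1 − 0.922000)(1 − 0.638085) = 0.9928

0.9928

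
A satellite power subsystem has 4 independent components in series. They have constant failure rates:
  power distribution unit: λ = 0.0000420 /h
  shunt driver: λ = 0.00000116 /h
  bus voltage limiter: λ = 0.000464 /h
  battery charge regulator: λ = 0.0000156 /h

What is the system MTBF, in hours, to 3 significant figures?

Series of exponential components: λ_sys = Σ λ_i
λ_sys = 0.0000420 + 0.00000116 + 0.000464 + 0.0000156 = 5.2276e-04 /h
MTBF = 1 / λ_sys = 1910 h

1910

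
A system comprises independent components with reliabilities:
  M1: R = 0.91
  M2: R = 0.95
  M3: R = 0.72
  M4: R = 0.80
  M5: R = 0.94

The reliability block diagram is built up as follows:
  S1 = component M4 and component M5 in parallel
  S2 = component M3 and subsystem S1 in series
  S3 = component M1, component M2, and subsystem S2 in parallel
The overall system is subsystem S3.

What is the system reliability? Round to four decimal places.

0.9987

Parallel (M4 and M5): 1 − (1 − 0.800000)(1 − 0.940000) = 0.988000
Series (M3 and [0.988000]): 0.720000 × 0.988000 = 0.711360
Parallel (M1, M2, and [0.711360]): 1 − (1 − 0.910000)(1 − 0.950000)(1 − 0.711360) = 0.9987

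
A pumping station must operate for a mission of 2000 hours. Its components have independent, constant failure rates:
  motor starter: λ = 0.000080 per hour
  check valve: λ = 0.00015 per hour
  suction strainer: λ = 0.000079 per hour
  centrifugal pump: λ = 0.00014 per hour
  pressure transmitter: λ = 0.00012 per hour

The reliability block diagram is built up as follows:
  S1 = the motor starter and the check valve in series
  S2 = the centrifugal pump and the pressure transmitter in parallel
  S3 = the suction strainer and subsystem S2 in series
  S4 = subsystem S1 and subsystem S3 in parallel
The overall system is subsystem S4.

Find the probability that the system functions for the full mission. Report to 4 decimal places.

R(motor starter) = exp(−0.000080 × 2000) = 0.852144
R(check valve) = exp(−0.00015 × 2000) = 0.740818
R(suction strainer) = exp(−0.000079 × 2000) = 0.853850
R(centrifugal pump) = exp(−0.00014 × 2000) = 0.755784
R(pressure transmitter) = exp(−0.00012 × 2000) = 0.786628
Series (motor starter and check valve): 0.852144 × 0.740818 = 0.631284
Parallel (centrifugal pump and pressure transmitter): 1 − (1 − 0.755784)(1 − 0.786628) = 0.947891
Series (suction strainer and [0.947891]): 0.853850 × 0.947891 = 0.809357
Parallel ([0.631284] and [0.809357]): 1 − (1 − 0.631284)(1 − 0.809357) = 0.9297

0.9297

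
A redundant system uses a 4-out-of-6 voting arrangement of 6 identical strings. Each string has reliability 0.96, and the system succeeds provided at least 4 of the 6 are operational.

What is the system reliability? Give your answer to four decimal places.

0.9988

R = Σ_{i=4}^{6} C(6,i) p^i (1−p)^{6−i} with p = 0.96
C(6,4)·0.96^4·0.04^2 = 0.020384
C(6,5)·0.96^5·0.04^1 = 0.195689
C(6,6)·0.96^6·0.04^0 = 0.782758
Sum = 0.9988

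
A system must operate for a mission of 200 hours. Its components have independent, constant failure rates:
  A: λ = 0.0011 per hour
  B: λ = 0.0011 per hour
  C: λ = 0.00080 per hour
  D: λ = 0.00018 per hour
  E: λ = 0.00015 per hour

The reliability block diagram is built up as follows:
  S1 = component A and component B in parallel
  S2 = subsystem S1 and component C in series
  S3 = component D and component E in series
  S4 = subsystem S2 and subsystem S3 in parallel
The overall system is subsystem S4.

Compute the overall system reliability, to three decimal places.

R(A) = exp(−0.0011 × 200) = 0.80252
R(B) = exp(−0.0011 × 200) = 0.80252
R(C) = exp(−0.00080 × 200) = 0.85214
R(D) = exp(−0.00018 × 200) = 0.96464
R(E) = exp(−0.00015 × 200) = 0.97045
Parallel (A and B): 1 − (1 − 0.80252)(1 − 0.80252) = 0.96100
Series ([0.96100] and C): 0.96100 × 0.85214 = 0.81891
Series (D and E): 0.96464 × 0.97045 = 0.93613
Parallel ([0.81891] and [0.93613]): 1 − (1 − 0.81891)(1 − 0.93613) = 0.988

0.988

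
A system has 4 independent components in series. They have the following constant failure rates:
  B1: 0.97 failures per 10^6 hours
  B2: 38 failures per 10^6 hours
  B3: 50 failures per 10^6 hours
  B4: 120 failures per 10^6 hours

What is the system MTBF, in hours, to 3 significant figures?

Series of exponential components: λ_sys = Σ λ_i
λ_sys = 0.00000097 + 0.000038 + 0.000050 + 0.00012 = 2.0897e-04 /h
MTBF = 1 / λ_sys = 4790 h

4790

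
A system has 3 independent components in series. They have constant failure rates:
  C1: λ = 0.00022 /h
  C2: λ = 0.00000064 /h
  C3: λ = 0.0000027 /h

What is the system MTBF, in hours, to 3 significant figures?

4480

Series of exponential components: λ_sys = Σ λ_i
λ_sys = 0.00022 + 0.00000064 + 0.0000027 = 2.2334e-04 /h
MTBF = 1 / λ_sys = 4480 h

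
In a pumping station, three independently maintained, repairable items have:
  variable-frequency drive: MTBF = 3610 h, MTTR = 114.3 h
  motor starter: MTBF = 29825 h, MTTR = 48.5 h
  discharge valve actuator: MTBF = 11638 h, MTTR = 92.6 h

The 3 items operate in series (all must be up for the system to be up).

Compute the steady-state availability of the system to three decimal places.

0.960

A(variable-frequency drive) = MTBF/(MTBF+MTTR) = 3610/(3610+114.3) = 0.969310
A(motor starter) = MTBF/(MTBF+MTTR) = 29825/(29825+48.5) = 0.998376
A(discharge valve actuator) = MTBF/(MTBF+MTTR) = 11638/(11638+92.6) = 0.992106
Series availability: 0.969310 × 0.998376 × 0.992106 = 0.960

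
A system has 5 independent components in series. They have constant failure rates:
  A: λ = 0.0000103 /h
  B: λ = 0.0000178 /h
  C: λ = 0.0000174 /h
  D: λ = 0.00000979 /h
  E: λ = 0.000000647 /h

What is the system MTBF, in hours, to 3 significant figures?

17900

Series of exponential components: λ_sys = Σ λ_i
λ_sys = 0.0000103 + 0.0000178 + 0.0000174 + 0.00000979 + 0.000000647 = 5.5937e-05 /h
MTBF = 1 / λ_sys = 17900 h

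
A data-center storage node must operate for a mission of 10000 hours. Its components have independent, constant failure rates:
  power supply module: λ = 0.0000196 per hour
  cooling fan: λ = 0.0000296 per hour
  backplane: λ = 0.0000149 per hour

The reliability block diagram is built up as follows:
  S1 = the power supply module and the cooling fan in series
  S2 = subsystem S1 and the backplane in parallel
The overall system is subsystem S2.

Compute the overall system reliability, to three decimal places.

0.946

R(power supply module) = exp(−0.0000196 × 10000) = 0.82201
R(cooling fan) = exp(−0.0000296 × 10000) = 0.74379
R(backplane) = exp(−0.0000149 × 10000) = 0.86157
Series (power supply module and cooling fan): 0.82201 × 0.74379 = 0.61140
Parallel ([0.61140] and backplane): 1 − (1 − 0.61140)(1 − 0.86157) = 0.946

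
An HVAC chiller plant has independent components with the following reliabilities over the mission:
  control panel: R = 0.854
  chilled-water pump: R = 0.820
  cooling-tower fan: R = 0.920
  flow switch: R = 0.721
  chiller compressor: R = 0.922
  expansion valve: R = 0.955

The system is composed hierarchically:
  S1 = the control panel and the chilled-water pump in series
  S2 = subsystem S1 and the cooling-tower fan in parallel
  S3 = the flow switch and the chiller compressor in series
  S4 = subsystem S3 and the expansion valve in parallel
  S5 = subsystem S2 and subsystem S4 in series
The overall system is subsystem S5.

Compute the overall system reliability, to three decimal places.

Series (control panel and chilled-water pump): 0.85400 × 0.82000 = 0.70028
Parallel ([0.70028] and cooling-tower fan): 1 − (1 − 0.70028)(1 − 0.92000) = 0.97602
Series (flow switch and chiller compressor): 0.72100 × 0.92200 = 0.66476
Parallel ([0.66476] and expansion valve): 1 − (1 − 0.66476)(1 − 0.95500) = 0.98491
Series ([0.97602] and [0.98491]): 0.97602 × 0.98491 = 0.961

0.961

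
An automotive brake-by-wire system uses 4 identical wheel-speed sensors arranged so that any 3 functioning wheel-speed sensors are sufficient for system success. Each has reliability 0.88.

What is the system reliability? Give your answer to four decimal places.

R = Σ_{i=3}^{4} C(4,i) p^i (1−p)^{4−i} with p = 0.88
C(4,3)·0.88^3·0.12^1 = 0.327107
C(4,4)·0.88^4·0.12^0 = 0.599695
Sum = 0.9268

0.9268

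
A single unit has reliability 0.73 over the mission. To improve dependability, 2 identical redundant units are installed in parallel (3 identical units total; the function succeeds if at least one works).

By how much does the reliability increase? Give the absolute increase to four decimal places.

R_before = 0.73
R_after = 1 − (1 − 0.73)^3 = 0.9803
ΔR = 0.9803 − 0.73 = 0.2503

0.2503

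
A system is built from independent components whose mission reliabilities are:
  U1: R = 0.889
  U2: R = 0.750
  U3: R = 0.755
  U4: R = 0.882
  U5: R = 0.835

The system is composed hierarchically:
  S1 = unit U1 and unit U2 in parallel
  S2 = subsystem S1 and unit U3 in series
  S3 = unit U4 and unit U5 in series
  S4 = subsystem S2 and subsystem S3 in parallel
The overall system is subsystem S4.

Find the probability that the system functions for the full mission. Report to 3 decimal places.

0.930

Parallel (U1 and U2): 1 − (1 − 0.88900)(1 − 0.75000) = 0.97225
Series ([0.97225] and U3): 0.97225 × 0.75500 = 0.73405
Series (U4 and U5): 0.88200 × 0.83500 = 0.73647
Parallel ([0.73405] and [0.73647]): 1 − (1 − 0.73405)(1 − 0.73647) = 0.930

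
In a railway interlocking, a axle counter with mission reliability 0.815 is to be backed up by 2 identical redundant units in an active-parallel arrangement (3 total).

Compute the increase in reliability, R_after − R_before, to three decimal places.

0.179

R_before = 0.815
R_after = 1 − (1 − 0.815)^3 = 0.994
ΔR = 0.994 − 0.815 = 0.179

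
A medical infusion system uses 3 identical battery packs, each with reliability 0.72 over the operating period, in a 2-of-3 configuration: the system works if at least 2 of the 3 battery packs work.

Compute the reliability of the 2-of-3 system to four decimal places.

0.8087

R = Σ_{i=2}^{3} C(3,i) p^i (1−p)^{3−i} with p = 0.72
C(3,2)·0.72^2·0.28^1 = 0.435456
C(3,3)·0.72^3·0.28^0 = 0.373248
Sum = 0.8087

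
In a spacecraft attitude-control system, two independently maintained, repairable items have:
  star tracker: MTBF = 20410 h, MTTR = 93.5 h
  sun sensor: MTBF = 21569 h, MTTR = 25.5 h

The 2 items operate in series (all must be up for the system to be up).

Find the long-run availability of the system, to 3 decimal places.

0.994

A(star tracker) = MTBF/(MTBF+MTTR) = 20410/(20410+93.5) = 0.995440
A(sun sensor) = MTBF/(MTBF+MTTR) = 21569/(21569+25.5) = 0.998819
Series availability: 0.995440 × 0.998819 = 0.994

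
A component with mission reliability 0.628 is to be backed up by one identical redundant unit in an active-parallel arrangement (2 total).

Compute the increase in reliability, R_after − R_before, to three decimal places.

R_before = 0.628
R_after = 1 − (1 − 0.628)^2 = 0.862
ΔR = 0.862 − 0.628 = 0.234

0.234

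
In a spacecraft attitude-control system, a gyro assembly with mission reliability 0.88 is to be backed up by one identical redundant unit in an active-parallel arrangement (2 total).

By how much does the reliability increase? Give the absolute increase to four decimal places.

R_before = 0.88
R_after = 1 − (1 − 0.88)^2 = 0.9856
ΔR = 0.9856 − 0.88 = 0.1056

0.1056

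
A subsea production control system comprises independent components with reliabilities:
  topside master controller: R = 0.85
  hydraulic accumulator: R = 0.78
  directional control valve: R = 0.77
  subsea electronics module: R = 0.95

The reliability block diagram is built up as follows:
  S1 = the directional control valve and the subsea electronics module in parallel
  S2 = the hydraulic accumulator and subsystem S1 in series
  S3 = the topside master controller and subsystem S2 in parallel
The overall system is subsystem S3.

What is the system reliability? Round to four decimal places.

Parallel (directional control valve and subsea electronics module): 1 − (1 − 0.770000)(1 − 0.950000) = 0.988500
Series (hydraulic accumulator and [0.988500]): 0.780000 × 0.988500 = 0.771030
Parallel (topside master controller and [0.771030]): 1 − (1 − 0.850000)(1 − 0.771030) = 0.9657

0.9657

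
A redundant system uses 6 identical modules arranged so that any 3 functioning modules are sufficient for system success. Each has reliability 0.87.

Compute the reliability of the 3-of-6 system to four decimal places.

R = Σ_{i=3}^{6} C(6,i) p^i (1−p)^{6−i} with p = 0.87
C(6,3)·0.87^3·0.13^3 = 0.028935
C(6,4)·0.87^4·0.13^2 = 0.145230
C(6,5)·0.87^5·0.13^1 = 0.388768
C(6,6)·0.87^6·0.13^0 = 0.433626
Sum = 0.9966

0.9966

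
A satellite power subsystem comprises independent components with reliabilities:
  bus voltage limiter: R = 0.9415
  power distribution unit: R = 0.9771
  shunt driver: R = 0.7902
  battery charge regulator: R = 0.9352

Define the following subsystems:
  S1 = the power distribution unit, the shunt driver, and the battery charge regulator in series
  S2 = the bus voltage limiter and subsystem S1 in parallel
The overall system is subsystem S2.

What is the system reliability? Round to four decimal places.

0.9837

Series (power distribution unit, shunt driver, and battery charge regulator): 0.977100 × 0.790200 × 0.935200 = 0.722072
Parallel (bus voltage limiter and [0.722072]): 1 − (1 − 0.941500)(1 − 0.722072) = 0.9837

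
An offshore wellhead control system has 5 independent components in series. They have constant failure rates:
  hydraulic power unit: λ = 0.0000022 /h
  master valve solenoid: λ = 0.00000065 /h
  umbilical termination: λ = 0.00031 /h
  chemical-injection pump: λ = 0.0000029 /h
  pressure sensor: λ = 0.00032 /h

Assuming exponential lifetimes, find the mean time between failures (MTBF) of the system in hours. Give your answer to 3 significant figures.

1570

Series of exponential components: λ_sys = Σ λ_i
λ_sys = 0.0000022 + 0.00000065 + 0.00031 + 0.0000029 + 0.00032 = 6.3575e-04 /h
MTBF = 1 / λ_sys = 1570 h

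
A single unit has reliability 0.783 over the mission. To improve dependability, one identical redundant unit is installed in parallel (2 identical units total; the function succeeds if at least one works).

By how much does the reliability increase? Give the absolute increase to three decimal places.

R_before = 0.783
R_after = 1 − (1 − 0.783)^2 = 0.953
ΔR = 0.953 − 0.783 = 0.170

0.170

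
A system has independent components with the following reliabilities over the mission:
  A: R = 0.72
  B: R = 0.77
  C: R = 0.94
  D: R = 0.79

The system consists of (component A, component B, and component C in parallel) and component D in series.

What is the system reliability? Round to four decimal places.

Parallel (A, B, and C): 1 − (1 − 0.720000)(1 − 0.770000)(1 − 0.940000) = 0.996136
Series ([0.996136] and D): 0.996136 × 0.790000 = 0.7869

0.7869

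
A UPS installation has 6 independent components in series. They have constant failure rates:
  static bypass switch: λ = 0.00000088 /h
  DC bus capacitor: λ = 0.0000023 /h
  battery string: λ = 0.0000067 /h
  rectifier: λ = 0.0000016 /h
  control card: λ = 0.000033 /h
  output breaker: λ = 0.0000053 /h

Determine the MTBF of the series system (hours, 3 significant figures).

20100

Series of exponential components: λ_sys = Σ λ_i
λ_sys = 0.00000088 + 0.0000023 + 0.0000067 + 0.0000016 + 0.000033 + 0.0000053 = 4.9780e-05 /h
MTBF = 1 / λ_sys = 20100 h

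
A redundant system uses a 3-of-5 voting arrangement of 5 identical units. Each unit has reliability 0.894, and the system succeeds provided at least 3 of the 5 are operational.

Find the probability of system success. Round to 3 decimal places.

0.990

R = Σ_{i=3}^{5} C(5,i) p^i (1−p)^{5−i} with p = 0.894
C(5,3)·0.894^3·0.106^2 = 0.08028
C(5,4)·0.894^4·0.106^1 = 0.33855
C(5,5)·0.894^5·0.106^0 = 0.57107
Sum = 0.990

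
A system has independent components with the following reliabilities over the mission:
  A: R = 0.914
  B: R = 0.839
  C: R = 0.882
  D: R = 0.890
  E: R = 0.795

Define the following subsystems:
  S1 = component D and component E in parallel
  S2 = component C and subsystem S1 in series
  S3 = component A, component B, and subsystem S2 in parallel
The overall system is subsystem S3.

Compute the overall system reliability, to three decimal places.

0.998

Parallel (D and E): 1 − (1 − 0.89000)(1 − 0.79500) = 0.97745
Series (C and [0.97745]): 0.88200 × 0.97745 = 0.86211
Parallel (A, B, and [0.86211]): 1 − (1 − 0.91400)(1 − 0.83900)(1 − 0.86211) = 0.998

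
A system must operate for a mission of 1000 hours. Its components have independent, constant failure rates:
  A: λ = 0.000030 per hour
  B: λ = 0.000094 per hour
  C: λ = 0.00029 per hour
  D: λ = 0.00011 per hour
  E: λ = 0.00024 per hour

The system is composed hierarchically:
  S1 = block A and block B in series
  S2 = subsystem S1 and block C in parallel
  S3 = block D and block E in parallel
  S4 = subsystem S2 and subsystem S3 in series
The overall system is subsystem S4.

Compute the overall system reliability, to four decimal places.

R(A) = exp(−0.000030 × 1000) = 0.970446
R(B) = exp(−0.000094 × 1000) = 0.910283
R(C) = exp(−0.00029 × 1000) = 0.748264
R(D) = exp(−0.00011 × 1000) = 0.895834
R(E) = exp(−0.00024 × 1000) = 0.786628
Series (A and B): 0.970446 × 0.910283 = 0.883380
Parallel ([0.883380] and C): 1 − (1 − 0.883380)(1 − 0.748264) = 0.970643
Parallel (D and E): 1 − (1 − 0.895834)(1 − 0.786628) = 0.977774
Series ([0.970643] and [0.977774]): 0.970643 × 0.977774 = 0.9491

0.9491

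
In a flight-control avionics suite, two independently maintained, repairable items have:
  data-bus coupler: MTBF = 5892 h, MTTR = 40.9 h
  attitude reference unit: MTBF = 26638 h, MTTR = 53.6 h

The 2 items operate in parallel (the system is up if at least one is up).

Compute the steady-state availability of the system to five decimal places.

A(data-bus coupler) = MTBF/(MTBF+MTTR) = 5892/(5892+40.9) = 0.993106
A(attitude reference unit) = MTBF/(MTBF+MTTR) = 26638/(26638+53.6) = 0.997992
Parallel availability: 1 − (1 − 0.993106)(1 − 0.997992) = 0.99999

0.99999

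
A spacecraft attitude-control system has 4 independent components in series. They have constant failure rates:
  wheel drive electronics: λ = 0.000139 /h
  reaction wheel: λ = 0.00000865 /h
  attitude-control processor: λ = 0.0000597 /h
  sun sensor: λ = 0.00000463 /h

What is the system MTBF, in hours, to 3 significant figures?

4720

Series of exponential components: λ_sys = Σ λ_i
λ_sys = 0.000139 + 0.00000865 + 0.0000597 + 0.00000463 = 2.1198e-04 /h
MTBF = 1 / λ_sys = 4720 h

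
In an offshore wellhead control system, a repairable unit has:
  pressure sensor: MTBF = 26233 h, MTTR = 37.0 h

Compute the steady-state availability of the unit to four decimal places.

A(pressure sensor) = MTBF/(MTBF+MTTR) = 26233/(26233+37.0) = 0.9986

0.9986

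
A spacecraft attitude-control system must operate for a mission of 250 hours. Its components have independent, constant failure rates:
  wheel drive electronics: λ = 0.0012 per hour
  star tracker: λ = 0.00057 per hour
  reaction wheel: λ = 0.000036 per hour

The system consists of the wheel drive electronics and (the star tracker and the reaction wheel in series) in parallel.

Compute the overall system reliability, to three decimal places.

0.964

R(wheel drive electronics) = exp(−0.0012 × 250) = 0.74082
R(star tracker) = exp(−0.00057 × 250) = 0.86719
R(reaction wheel) = exp(−0.000036 × 250) = 0.99104
Series (star tracker and reaction wheel): 0.86719 × 0.99104 = 0.85942
Parallel (wheel drive electronics and [0.85942]): 1 − (1 − 0.74082)(1 − 0.85942) = 0.964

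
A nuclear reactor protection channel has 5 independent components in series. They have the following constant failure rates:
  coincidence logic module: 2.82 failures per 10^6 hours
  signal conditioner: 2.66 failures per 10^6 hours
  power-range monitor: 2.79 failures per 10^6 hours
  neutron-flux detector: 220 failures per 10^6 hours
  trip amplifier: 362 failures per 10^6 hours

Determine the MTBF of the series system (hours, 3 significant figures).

1690

Series of exponential components: λ_sys = Σ λ_i
λ_sys = 0.00000282 + 0.00000266 + 0.00000279 + 0.000220 + 0.000362 = 5.9027e-04 /h
MTBF = 1 / λ_sys = 1690 h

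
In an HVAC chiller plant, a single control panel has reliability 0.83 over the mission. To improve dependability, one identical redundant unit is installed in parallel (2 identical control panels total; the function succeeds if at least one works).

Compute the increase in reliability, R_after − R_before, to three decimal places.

0.141

R_before = 0.83
R_after = 1 − (1 − 0.83)^2 = 0.971
ΔR = 0.971 − 0.83 = 0.141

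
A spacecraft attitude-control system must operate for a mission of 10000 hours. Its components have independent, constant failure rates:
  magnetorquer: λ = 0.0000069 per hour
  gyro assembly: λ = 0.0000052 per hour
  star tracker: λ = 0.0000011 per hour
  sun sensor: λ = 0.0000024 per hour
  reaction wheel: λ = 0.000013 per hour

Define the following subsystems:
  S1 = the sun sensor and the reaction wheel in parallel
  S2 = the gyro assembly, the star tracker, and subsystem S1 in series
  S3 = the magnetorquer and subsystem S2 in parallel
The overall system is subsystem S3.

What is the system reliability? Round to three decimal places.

R(magnetorquer) = exp(−0.0000069 × 10000) = 0.93333
R(gyro assembly) = exp(−0.0000052 × 10000) = 0.94933
R(star tracker) = exp(−0.0000011 × 10000) = 0.98906
R(sun sensor) = exp(−0.0000024 × 10000) = 0.97629
R(reaction wheel) = exp(−0.000013 × 10000) = 0.87810
Parallel (sun sensor and reaction wheel): 1 − (1 − 0.97629)(1 − 0.87810) = 0.99711
Series (gyro assembly, star tracker, and [0.99711]): 0.94933 × 0.98906 × 0.99711 = 0.93623
Parallel (magnetorquer and [0.93623]): 1 − (1 − 0.93333)(1 − 0.93623) = 0.996

0.996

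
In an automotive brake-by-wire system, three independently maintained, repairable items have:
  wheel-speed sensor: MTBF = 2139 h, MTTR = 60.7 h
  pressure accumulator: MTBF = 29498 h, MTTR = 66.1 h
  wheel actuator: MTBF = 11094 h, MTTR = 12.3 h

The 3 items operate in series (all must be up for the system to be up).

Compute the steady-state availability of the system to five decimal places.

A(wheel-speed sensor) = MTBF/(MTBF+MTTR) = 2139/(2139+60.7) = 0.972405
A(pressure accumulator) = MTBF/(MTBF+MTTR) = 29498/(29498+66.1) = 0.997764
A(wheel actuator) = MTBF/(MTBF+MTTR) = 11094/(11094+12.3) = 0.998893
Series availability: 0.972405 × 0.997764 × 0.998893 = 0.96916

0.96916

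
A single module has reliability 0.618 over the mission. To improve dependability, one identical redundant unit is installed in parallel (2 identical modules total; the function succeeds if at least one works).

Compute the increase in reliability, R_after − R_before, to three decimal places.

R_before = 0.618
R_after = 1 − (1 − 0.618)^2 = 0.854
ΔR = 0.854 − 0.618 = 0.236

0.236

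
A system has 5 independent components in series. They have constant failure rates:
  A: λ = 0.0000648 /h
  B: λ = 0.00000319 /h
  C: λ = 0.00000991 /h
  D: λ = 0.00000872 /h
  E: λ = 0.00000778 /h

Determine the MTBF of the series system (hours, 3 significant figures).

Series of exponential components: λ_sys = Σ λ_i
λ_sys = 0.0000648 + 0.00000319 + 0.00000991 + 0.00000872 + 0.00000778 = 9.4400e-05 /h
MTBF = 1 / λ_sys = 10600 h

10600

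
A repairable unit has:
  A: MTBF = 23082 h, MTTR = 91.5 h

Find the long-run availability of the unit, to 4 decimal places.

A(A) = MTBF/(MTBF+MTTR) = 23082/(23082+91.5) = 0.9961

0.9961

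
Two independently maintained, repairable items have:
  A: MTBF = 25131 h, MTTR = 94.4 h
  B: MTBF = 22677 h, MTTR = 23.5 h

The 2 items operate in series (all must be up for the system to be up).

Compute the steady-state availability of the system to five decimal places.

A(A) = MTBF/(MTBF+MTTR) = 25131/(25131+94.4) = 0.996258
A(B) = MTBF/(MTBF+MTTR) = 22677/(22677+23.5) = 0.998965
Series availability: 0.996258 × 0.998965 = 0.99523

0.99523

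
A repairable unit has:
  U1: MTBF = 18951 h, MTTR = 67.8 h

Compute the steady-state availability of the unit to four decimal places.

0.9964

A(U1) = MTBF/(MTBF+MTTR) = 18951/(18951+67.8) = 0.9964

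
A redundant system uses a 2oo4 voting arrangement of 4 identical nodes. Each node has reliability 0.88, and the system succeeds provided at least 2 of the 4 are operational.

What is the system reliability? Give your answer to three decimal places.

0.994

R = Σ_{i=2}^{4} C(4,i) p^i (1−p)^{4−i} with p = 0.88
C(4,2)·0.88^2·0.12^2 = 0.06691
C(4,3)·0.88^3·0.12^1 = 0.32711
C(4,4)·0.88^4·0.12^0 = 0.59970
Sum = 0.994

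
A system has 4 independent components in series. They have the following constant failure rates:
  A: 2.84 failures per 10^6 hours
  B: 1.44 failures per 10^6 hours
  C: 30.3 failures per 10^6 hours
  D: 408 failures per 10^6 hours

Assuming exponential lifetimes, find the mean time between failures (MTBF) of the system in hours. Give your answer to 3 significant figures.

2260

Series of exponential components: λ_sys = Σ λ_i
λ_sys = 0.00000284 + 0.00000144 + 0.0000303 + 0.000408 = 4.4258e-04 /h
MTBF = 1 / λ_sys = 2260 h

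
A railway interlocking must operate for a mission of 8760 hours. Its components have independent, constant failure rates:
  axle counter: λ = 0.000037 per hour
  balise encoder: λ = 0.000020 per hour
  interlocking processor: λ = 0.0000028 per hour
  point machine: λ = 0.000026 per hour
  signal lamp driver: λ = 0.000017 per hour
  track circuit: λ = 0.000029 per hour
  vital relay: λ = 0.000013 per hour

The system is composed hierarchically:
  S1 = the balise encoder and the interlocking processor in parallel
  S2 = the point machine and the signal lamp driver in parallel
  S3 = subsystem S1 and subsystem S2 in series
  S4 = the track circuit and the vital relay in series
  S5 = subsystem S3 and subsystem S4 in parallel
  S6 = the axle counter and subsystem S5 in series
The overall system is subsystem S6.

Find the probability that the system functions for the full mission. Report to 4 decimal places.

0.7160

R(axle counter) = exp(−0.000037 × 8760) = 0.723163
R(balise encoder) = exp(−0.000020 × 8760) = 0.839289
R(interlocking processor) = exp(−0.0000028 × 8760) = 0.975770
R(point machine) = exp(−0.000026 × 8760) = 0.796315
R(signal lamp driver) = exp(−0.000017 × 8760) = 0.861638
R(track circuit) = exp(−0.000029 × 8760) = 0.775661
R(vital relay) = exp(−0.000013 × 8760) = 0.892365
Parallel (balise encoder and interlocking processor): 1 − (1 − 0.839289)(1 − 0.975770) = 0.996106
Parallel (point machine and signal lamp driver): 1 − (1 − 0.796315)(1 − 0.861638) = 0.971818
Series ([0.996106] and [0.971818]): 0.996106 × 0.971818 = 0.968034
Series (track circuit and vital relay): 0.775661 × 0.892365 = 0.692173
Parallel ([0.968034] and [0.692173]): 1 − (1 − 0.968034)(1 − 0.692173) = 0.990160
Series (axle counter and [0.990160]): 0.723163 × 0.990160 = 0.7160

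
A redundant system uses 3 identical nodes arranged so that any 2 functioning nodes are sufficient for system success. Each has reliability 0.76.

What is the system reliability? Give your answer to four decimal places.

R = Σ_{i=2}^{3} C(3,i) p^i (1−p)^{3−i} with p = 0.76
C(3,2)·0.76^2·0.24^1 = 0.415872
C(3,3)·0.76^3·0.24^0 = 0.438976
Sum = 0.8548

0.8548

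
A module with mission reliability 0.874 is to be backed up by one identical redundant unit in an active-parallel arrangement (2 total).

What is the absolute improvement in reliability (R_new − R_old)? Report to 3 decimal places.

0.110

R_before = 0.874
R_after = 1 − (1 − 0.874)^2 = 0.984
ΔR = 0.984 − 0.874 = 0.110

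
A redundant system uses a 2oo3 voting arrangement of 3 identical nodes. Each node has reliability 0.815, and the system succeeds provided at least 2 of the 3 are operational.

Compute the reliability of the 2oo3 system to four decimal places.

R = Σ_{i=2}^{3} C(3,i) p^i (1−p)^{3−i} with p = 0.815
C(3,2)·0.815^2·0.185^1 = 0.368645
C(3,3)·0.815^3·0.185^0 = 0.541343
Sum = 0.9100

0.9100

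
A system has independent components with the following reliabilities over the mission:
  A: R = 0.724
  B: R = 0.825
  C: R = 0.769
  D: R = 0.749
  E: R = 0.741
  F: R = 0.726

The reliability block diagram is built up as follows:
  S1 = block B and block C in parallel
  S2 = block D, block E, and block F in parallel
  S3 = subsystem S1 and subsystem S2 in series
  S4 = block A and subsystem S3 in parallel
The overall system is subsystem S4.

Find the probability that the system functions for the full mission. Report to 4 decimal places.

Parallel (B and C): 1 − (1 − 0.825000)(1 − 0.769000) = 0.959575
Parallel (D, E, and F): 1 − (1 − 0.749000)(1 − 0.741000)(1 − 0.726000) = 0.982188
Series ([0.959575] and [0.982188]): 0.959575 × 0.982188 = 0.942483
Parallel (A and [0.942483]): 1 − (1 − 0.724000)(1 − 0.942483) = 0.9841

0.9841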